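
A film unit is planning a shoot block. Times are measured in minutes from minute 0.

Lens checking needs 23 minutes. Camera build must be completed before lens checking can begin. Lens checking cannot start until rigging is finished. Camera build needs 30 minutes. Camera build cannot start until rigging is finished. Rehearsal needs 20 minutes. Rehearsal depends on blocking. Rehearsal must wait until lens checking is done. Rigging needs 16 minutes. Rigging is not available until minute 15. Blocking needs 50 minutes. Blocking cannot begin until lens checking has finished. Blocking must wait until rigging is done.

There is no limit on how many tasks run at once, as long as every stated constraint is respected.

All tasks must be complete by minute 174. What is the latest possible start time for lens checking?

To finish by minute 174, rehearsal (duration 20) must start no later than minute 154.
Blocking feeds into rehearsal (must start by minute 154); so blocking must finish by minute 154 and therefore start by minute 104.
Lens checking must finish in time for blocking (must start by minute 104); rehearsal (must start by minute 154). The tightest is minute 104, so lens checking must start by 104 − 23 = minute 81.

81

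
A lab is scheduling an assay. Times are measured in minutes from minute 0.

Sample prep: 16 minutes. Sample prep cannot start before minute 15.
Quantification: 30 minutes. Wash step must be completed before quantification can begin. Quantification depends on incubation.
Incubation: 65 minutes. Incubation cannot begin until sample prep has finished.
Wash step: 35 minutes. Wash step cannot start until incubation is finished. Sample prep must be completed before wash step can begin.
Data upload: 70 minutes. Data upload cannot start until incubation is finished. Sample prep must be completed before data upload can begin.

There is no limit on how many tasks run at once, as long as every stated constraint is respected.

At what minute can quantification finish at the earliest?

Sample prep cannot begin until its own release at minute 15. It runs from minute 15 to 15 + 16 = minute 31.
Incubation waits on sample prep (finishes minute 31), so it starts at minute 31 and finishes at 31 + 65 = minute 96.
Wash step needs all of incubation (finishes minute 96); sample prep (finishes minute 31). That puts its earliest start at minute 96; it finishes at 96 + 35 = minute 131.
Quantification needs all of wash step (finishes minute 131); incubation (finishes minute 96). That puts its earliest start at minute 131; it finishes at 131 + 30 = minute 161.

161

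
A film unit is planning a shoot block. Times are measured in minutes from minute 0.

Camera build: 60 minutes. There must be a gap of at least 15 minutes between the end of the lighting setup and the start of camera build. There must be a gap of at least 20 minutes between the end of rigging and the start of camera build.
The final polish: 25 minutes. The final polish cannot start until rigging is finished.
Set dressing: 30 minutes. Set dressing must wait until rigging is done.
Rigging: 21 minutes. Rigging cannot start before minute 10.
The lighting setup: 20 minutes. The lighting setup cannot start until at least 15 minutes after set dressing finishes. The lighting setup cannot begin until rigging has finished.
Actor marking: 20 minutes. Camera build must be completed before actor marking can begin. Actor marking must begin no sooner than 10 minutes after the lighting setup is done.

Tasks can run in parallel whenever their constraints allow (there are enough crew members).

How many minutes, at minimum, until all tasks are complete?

191

Rigging cannot begin until its own release at minute 10. It runs from minute 10 to 10 + 21 = minute 31.
After rigging (finishes minute 31), the final polish can start at minute 31 and finishes at minute 56.
Set dressing waits on rigging (finishes minute 31), so it starts at minute 31 and finishes at 31 + 30 = minute 61.
For the lighting setup: set dressing (finishes minute 61, plus 15-minute gap → minute 76); rigging (finishes minute 31). Taking the maximum gives a start of minute 76, and it finishes at 76 + 20 = minute 96.
Camera build needs all of the lighting setup (finishes minute 96, plus 15-minute gap → minute 111); rigging (finishes minute 31, plus 20-minute gap → minute 51). That puts its earliest start at minute 111; it finishes at 111 + 60 = minute 171.
Actor marking needs all of camera build (finishes minute 171); the lighting setup (finishes minute 96, plus 10-minute gap → minute 106). That puts its earliest start at minute 171; it finishes at 171 + 20 = minute 191.
All tasks are finished once the last one completes. Finish times: Rigging at 31, Set dressing at 61, The lighting setup at 96, Camera build at 171, Actor marking at 191, The final polish at 56. The latest is minute 191.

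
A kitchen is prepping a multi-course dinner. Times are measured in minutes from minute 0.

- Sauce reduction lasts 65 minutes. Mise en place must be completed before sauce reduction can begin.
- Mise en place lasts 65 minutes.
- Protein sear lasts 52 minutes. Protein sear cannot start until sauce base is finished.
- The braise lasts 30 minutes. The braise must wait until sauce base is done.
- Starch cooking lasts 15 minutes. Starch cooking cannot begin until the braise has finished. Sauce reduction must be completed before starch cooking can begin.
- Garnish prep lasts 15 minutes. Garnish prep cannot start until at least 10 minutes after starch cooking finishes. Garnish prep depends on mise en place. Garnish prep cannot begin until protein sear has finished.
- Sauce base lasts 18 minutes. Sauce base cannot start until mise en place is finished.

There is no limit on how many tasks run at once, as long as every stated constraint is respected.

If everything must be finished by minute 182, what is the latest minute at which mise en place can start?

12

To finish by minute 182, garnish prep (duration 15) must start no later than minute 167.
Starch cooking feeds into garnish prep (must start by minute 167, minus 10-minute gap → minute 157); so starch cooking must finish by minute 157 and therefore start by minute 142.
The braise has to be done before starch cooking (must start by minute 142). That means finishing by minute 142, i.e. starting by 142 − 30 = minute 112.
Protein sear must finish before garnish prep (must start by minute 167). With a 52-minute duration, protein sear must start by 167 − 52 = minute 115.
Sauce base has several dependents: the braise (must start by minute 112); protein sear (must start by minute 115). The earliest of those limits is minute 112, so sauce base must start by 112 − 18 = minute 94.
Since starch cooking (must start by minute 142) depends on it, sauce reduction must finish by minute 142. Backing off its 65-minute duration gives a latest start of minute 77.
For mise en place: sauce base (must start by minute 94); sauce reduction (must start by minute 77); garnish prep (must start by minute 167). The most restrictive is minute 77; with a 65-minute duration, mise en place must start by minute 12.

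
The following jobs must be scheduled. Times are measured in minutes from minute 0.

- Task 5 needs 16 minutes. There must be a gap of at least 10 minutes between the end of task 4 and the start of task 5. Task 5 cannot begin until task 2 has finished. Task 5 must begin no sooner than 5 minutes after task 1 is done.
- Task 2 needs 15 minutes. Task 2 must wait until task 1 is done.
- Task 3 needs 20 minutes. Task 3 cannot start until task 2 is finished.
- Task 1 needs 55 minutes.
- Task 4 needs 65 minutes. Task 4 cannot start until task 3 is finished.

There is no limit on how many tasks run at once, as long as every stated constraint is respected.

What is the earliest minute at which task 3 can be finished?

Task 1 has no prerequisites, so it starts at minute 0 and finishes at minute 55.
Task 2 waits on task 1 (finishes minute 55), so it starts at minute 55 and finishes at 55 + 15 = minute 70.
Task 3 cannot begin until task 2 (finishes minute 70). It runs from minute 70 to 70 + 20 = minute 90.

90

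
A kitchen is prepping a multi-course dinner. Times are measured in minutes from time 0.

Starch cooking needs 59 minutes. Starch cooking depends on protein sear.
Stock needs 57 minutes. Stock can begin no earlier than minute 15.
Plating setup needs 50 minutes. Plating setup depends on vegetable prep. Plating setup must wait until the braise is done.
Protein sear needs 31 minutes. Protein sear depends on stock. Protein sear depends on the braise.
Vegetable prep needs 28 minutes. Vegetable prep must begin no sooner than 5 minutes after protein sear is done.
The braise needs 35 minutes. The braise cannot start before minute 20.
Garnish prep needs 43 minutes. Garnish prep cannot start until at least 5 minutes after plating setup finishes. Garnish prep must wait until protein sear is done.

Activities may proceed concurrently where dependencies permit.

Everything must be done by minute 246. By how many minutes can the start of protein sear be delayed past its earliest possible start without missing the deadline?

12

The braise waits on its own release at minute 20, so it starts at minute 20 and finishes at 20 + 35 = minute 55.
After its own release at minute 15, stock can start at minute 15 and finishes at minute 72.
Protein sear cannot start until stock (finishes minute 72); the braise (finishes minute 55). The controlling bound is minute 72, so protein sear finishes at 72 + 31 = minute 103.

Working backward from the deadline:
Garnish prep has no dependents, so it just needs to finish by minute 246. Starting by 246 − 43 = minute 203 achieves that.
Plating setup must finish before garnish prep (must start by minute 203, minus 5-minute gap → minute 198). With a 50-minute duration, plating setup must start by 198 − 50 = minute 148.
Vegetable prep must finish before plating setup (must start by minute 148). With a 28-minute duration, vegetable prep must start by 148 − 28 = minute 120.
Starch cooking has no dependents, so it just needs to finish by minute 246. Starting by 246 − 59 = minute 187 achieves that.
Protein sear feeds vegetable prep (must start by minute 120, minus 5-minute gap → minute 115); starch cooking (must start by minute 187); garnish prep (must start by minute 203). Taking the minimum, protein sear must finish by minute 115 and start by 115 − 31 = minute 84.
So protein sear can start as early as minute 72 and as late as minute 84, giving 84 − 72 = 12 minutes of slack.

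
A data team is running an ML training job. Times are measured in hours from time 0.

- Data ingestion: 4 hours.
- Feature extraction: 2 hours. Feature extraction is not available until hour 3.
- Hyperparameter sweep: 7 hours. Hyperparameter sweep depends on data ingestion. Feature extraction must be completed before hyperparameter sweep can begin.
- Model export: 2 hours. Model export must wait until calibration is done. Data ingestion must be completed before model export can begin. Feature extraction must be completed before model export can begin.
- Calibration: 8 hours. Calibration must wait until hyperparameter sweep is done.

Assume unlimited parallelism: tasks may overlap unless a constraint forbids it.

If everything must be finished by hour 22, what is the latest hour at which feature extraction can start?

3

To finish by hour 22, model export (duration 2) must start no later than hour 20.
Calibration feeds into model export (must start by hour 20); so calibration must finish by hour 20 and therefore start by hour 12.
Hyperparameter sweep feeds into calibration (must start by hour 12); so hyperparameter sweep must finish by hour 12 and therefore start by hour 5.
Feature extraction has several dependents: hyperparameter sweep (must start by hour 5); model export (must start by hour 20). The earliest of those limits is hour 5, so feature extraction must start by 5 − 2 = hour 3.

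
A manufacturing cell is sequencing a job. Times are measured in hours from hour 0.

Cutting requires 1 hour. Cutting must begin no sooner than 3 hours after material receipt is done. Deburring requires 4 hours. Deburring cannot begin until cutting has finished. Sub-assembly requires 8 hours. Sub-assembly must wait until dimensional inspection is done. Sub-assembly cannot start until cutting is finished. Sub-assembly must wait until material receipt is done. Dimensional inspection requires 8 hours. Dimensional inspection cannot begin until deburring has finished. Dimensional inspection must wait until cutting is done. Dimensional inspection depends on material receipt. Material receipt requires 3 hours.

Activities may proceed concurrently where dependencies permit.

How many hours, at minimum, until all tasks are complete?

27

Nothing blocks material receipt, so it runs from hour 0 to hour 3.
Cutting waits on material receipt (finishes hour 3, plus 3-hour gap → hour 6), so it starts at hour 6 and finishes at 6 + 1 = hour 7.
Deburring waits on cutting (finishes hour 7), so it starts at hour 7 and finishes at 7 + 4 = hour 11.
Dimensional inspection needs all of deburring (finishes hour 11); cutting (finishes hour 7); material receipt (finishes hour 3). That puts its earliest start at hour 11; it finishes at 11 + 8 = hour 19.
Sub-assembly cannot start until dimensional inspection (finishes hour 19); cutting (finishes hour 7); material receipt (finishes hour 3). The controlling bound is hour 19, so sub-assembly finishes at 19 + 8 = hour 27.
All tasks are finished once the last one completes. Finish times: Material receipt at 3, Cutting at 7, Deburring at 11, Dimensional inspection at 19, Sub-assembly at 27. The latest is hour 27.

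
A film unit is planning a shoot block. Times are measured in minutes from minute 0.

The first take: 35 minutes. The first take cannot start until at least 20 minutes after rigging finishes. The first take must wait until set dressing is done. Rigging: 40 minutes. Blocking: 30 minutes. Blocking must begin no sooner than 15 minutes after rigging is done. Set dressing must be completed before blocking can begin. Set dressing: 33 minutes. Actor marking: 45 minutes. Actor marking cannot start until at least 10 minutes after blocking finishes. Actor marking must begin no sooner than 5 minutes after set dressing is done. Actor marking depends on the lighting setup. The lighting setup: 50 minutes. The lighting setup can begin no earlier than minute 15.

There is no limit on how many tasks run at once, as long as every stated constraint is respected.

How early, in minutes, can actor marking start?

95

The lighting setup cannot begin until its own release at minute 15. It runs from minute 15 to 15 + 50 = minute 65.
Set dressing can start immediately at minute 0; it finishes at minute 33.
Nothing blocks rigging, so it runs from minute 0 to minute 40.
Blocking cannot start until rigging (finishes minute 40, plus 15-minute gap → minute 55); set dressing (finishes minute 33). The controlling bound is minute 55, so blocking finishes at 55 + 30 = minute 85.
Actor marking waits on blocking (finishes minute 85, plus 10-minute gap → minute 95); set dressing (finishes minute 33, plus 5-minute gap → minute 38); the lighting setup (finishes minute 65). The latest of these is minute 95, which is the earliest actor marking can start.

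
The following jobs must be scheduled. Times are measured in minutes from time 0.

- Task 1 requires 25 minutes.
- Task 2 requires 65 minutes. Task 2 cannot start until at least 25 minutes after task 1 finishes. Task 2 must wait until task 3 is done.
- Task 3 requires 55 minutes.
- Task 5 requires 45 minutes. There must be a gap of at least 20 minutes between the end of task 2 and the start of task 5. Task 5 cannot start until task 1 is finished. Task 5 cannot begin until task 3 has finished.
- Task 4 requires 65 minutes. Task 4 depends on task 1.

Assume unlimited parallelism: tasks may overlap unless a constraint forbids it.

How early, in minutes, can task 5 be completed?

185

Task 3 has no prerequisites, so it starts at minute 0 and finishes at minute 55.
Nothing blocks task 1, so it runs from minute 0 to minute 25.
For task 2: task 1 (finishes minute 25, plus 25-minute gap → minute 50); task 3 (finishes minute 55). Taking the maximum gives a start of minute 55, and it finishes at 55 + 65 = minute 120.
Task 5 cannot start until task 2 (finishes minute 120, plus 20-minute gap → minute 140); task 1 (finishes minute 25); task 3 (finishes minute 55). The controlling bound is minute 140, so task 5 finishes at 140 + 45 = minute 185.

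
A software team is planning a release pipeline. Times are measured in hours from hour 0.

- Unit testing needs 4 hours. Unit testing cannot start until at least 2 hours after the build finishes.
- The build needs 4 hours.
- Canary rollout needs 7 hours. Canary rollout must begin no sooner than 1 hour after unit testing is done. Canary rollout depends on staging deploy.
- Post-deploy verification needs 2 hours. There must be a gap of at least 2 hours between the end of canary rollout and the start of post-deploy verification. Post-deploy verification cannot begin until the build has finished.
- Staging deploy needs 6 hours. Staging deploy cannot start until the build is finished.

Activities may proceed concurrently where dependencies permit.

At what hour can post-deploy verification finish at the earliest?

Nothing blocks the build, so it runs from hour 0 to hour 4.
Staging deploy cannot begin until the build (finishes hour 4). It runs from hour 4 to 4 + 6 = hour 10.
After the build (finishes hour 4, plus 2-hour gap → hour 6), unit testing can start at hour 6 and finishes at hour 10.
For canary rollout: unit testing (finishes hour 10, plus 1-hour gap → hour 11); staging deploy (finishes hour 10). Taking the maximum gives a start of hour 11, and it finishes at 11 + 7 = hour 18.
Post-deploy verification needs all of canary rollout (finishes hour 18, plus 2-hour gap → hour 20); the build (finishes hour 4). That puts its earliest start at hour 20; it finishes at 20 + 2 = hour 22.

22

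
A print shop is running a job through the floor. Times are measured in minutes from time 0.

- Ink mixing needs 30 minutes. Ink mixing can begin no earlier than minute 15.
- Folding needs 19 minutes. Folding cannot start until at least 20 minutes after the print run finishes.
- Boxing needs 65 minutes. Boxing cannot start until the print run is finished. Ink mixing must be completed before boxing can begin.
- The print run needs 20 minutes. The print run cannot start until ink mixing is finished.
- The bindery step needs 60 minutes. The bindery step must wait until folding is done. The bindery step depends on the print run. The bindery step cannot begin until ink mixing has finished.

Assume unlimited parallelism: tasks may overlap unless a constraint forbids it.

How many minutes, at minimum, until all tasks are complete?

164

Ink mixing waits on its own release at minute 15, so it starts at minute 15 and finishes at 15 + 30 = minute 45.
The print run cannot begin until ink mixing (finishes minute 45). It runs from minute 45 to 45 + 20 = minute 65.
For boxing: the print run (finishes minute 65); ink mixing (finishes minute 45). Taking the maximum gives a start of minute 65, and it finishes at 65 + 65 = minute 130.
After the print run (finishes minute 65, plus 20-minute gap → minute 85), folding can start at minute 85 and finishes at minute 104.
For the bindery step: folding (finishes minute 104); the print run (finishes minute 65); ink mixing (finishes minute 45). Taking the maximum gives a start of minute 104, and it finishes at 104 + 60 = minute 164.
All tasks are finished once the last one completes. Finish times: Ink mixing at 45, The print run at 65, Folding at 104, The bindery step at 164, Boxing at 130. The latest is minute 164.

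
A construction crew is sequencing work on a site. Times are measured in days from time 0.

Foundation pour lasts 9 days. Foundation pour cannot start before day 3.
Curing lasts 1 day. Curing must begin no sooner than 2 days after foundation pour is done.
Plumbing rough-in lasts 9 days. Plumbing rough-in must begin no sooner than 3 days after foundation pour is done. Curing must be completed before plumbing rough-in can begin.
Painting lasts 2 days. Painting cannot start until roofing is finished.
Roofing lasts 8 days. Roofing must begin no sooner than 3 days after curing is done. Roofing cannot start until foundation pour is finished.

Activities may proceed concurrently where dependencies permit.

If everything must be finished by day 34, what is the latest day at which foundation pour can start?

9

To finish by day 34, painting (duration 2) must start no later than day 32.
Roofing feeds into painting (must start by day 32); so roofing must finish by day 32 and therefore start by day 24.
Nothing follows plumbing rough-in; the deadline of day 34 is its only limit. It must start by 34 − 9 = day 25.
Curing feeds roofing (must start by day 24, minus 3-day gap → day 21); plumbing rough-in (must start by day 25). Taking the minimum, curing must finish by day 21 and start by 21 − 1 = day 20.
Foundation pour has several dependents: curing (must start by day 20, minus 2-day gap → day 18); roofing (must start by day 24); plumbing rough-in (must start by day 25, minus 3-day gap → day 22). The earliest of those limits is day 18, so foundation pour must start by 18 − 9 = day 9.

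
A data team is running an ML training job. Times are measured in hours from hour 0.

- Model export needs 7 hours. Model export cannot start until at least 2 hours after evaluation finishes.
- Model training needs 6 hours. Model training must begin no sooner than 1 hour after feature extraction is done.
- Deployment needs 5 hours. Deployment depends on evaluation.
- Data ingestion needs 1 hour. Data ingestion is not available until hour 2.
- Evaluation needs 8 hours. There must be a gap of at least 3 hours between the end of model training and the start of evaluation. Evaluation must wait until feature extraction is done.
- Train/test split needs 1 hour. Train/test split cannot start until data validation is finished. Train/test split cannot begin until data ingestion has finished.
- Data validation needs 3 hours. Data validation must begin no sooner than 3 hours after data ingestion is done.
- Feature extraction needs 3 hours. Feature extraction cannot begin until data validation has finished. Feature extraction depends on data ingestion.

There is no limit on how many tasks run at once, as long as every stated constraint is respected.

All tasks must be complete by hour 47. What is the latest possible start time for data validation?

Model export has no dependents, so it just needs to finish by hour 47. Starting by 47 − 7 = hour 40 achieves that.
Nothing follows deployment; the deadline of hour 47 is its only limit. It must start by 47 − 5 = hour 42.
Evaluation feeds model export (must start by hour 40, minus 2-hour gap → hour 38); deployment (must start by hour 42). Taking the minimum, evaluation must finish by hour 38 and start by 38 − 8 = hour 30.
Model training feeds into evaluation (must start by hour 30, minus 3-hour gap → hour 27); so model training must finish by hour 27 and therefore start by hour 21.
Feature extraction must finish in time for model training (must start by hour 21, minus 1-hour gap → hour 20); evaluation (must start by hour 30). The tightest is hour 20, so feature extraction must start by 20 − 3 = hour 17.
Nothing follows train/test split; the deadline of hour 47 is its only limit. It must start by 47 − 1 = hour 46.
For data validation: feature extraction (must start by hour 17); train/test split (must start by hour 46). The most restrictive is hour 17; with a 3-hour duration, data validation must start by hour 14.

14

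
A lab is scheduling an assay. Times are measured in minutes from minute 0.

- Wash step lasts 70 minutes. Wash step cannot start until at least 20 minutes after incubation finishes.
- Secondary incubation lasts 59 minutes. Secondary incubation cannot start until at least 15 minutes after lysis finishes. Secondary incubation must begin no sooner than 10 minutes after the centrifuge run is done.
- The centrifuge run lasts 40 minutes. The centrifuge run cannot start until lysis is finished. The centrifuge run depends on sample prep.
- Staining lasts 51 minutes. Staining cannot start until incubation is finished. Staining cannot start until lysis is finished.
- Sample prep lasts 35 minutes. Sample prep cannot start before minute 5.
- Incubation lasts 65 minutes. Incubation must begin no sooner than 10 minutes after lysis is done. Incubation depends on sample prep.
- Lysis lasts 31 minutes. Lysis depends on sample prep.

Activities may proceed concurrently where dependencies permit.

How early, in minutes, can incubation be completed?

Sample prep waits on its own release at minute 5, so it starts at minute 5 and finishes at 5 + 35 = minute 40.
Lysis cannot begin until sample prep (finishes minute 40). It runs from minute 40 to 40 + 31 = minute 71.
Incubation cannot start until lysis (finishes minute 71, plus 10-minute gap → minute 81); sample prep (finishes minute 40). The controlling bound is minute 81, so incubation finishes at 81 + 65 = minute 146.

146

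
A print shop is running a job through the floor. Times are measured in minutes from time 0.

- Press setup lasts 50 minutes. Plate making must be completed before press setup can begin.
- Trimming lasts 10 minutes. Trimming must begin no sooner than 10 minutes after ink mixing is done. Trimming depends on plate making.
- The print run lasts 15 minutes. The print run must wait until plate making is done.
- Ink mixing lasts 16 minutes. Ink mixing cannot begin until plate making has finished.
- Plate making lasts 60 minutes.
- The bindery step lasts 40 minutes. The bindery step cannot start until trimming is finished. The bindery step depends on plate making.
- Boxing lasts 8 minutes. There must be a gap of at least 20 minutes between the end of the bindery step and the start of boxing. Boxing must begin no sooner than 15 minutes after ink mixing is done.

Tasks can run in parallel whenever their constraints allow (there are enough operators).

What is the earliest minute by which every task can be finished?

Nothing blocks plate making, so it runs from minute 0 to minute 60.
The print run waits on plate making (finishes minute 60), so it starts at minute 60 and finishes at 60 + 15 = minute 75.
Press setup waits on plate making (finishes minute 60), so it starts at minute 60 and finishes at 60 + 50 = minute 110.
Ink mixing cannot begin until plate making (finishes minute 60). It runs from minute 60 to 60 + 16 = minute 76.
Trimming has to wait for ink mixing (finishes minute 76, plus 10-minute gap → minute 86); plate making (finishes minute 60). The latest of these is minute 86, so trimming runs minute 86 to 86 + 10 = minute 96.
The bindery step needs all of trimming (finishes minute 96); plate making (finishes minute 60). That puts its earliest start at minute 96; it finishes at 96 + 40 = minute 136.
Boxing cannot start until the bindery step (finishes minute 136, plus 20-minute gap → minute 156); ink mixing (finishes minute 76, plus 15-minute gap → minute 91). The controlling bound is minute 156, so boxing finishes at 156 + 8 = minute 164.
All tasks are finished once the last one completes. Finish times: Plate making at 60, Ink mixing at 76, Press setup at 110, The print run at 75, Trimming at 96, The bindery step at 136, Boxing at 164. The latest is minute 164.

164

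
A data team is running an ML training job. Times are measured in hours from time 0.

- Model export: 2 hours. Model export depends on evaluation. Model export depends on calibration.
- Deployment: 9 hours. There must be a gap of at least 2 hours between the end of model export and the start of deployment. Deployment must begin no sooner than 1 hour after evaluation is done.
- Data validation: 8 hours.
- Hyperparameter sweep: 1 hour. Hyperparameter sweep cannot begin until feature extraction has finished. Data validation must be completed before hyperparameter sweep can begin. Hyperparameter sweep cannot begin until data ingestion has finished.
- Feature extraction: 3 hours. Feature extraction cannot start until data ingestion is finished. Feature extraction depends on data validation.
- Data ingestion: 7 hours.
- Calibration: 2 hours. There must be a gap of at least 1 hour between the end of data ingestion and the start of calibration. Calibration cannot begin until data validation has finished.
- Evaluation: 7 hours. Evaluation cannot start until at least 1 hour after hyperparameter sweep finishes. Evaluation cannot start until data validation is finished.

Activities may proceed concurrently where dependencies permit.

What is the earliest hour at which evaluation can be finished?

20

Data validation can start immediately at hour 0; it finishes at hour 8.
Data ingestion can start immediately at hour 0; it finishes at hour 7.
Feature extraction needs all of data ingestion (finishes hour 7); data validation (finishes hour 8). That puts its earliest start at hour 8; it finishes at 8 + 3 = hour 11.
For hyperparameter sweep: feature extraction (finishes hour 11); data validation (finishes hour 8); data ingestion (finishes hour 7). Taking the maximum gives a start of hour 11, and it finishes at 11 + 1 = hour 12.
Evaluation cannot start until hyperparameter sweep (finishes hour 12, plus 1-hour gap → hour 13); data validation (finishes hour 8). The controlling bound is hour 13, so evaluation finishes at 13 + 7 = hour 20.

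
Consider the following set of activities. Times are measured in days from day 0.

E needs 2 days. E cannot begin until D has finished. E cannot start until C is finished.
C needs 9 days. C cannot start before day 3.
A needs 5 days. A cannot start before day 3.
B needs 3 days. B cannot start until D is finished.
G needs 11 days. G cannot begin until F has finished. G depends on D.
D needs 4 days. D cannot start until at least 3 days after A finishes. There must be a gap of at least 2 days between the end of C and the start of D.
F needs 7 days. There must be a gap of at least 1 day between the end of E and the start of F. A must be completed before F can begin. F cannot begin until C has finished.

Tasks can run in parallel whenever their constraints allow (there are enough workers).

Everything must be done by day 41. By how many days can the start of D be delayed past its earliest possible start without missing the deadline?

C cannot begin until its own release at day 3. It runs from day 3 to 3 + 9 = day 12.
A cannot begin until its own release at day 3. It runs from day 3 to 3 + 5 = day 8.
D cannot start until A (finishes day 8, plus 3-day gap → day 11); C (finishes day 12, plus 2-day gap → day 14). The controlling bound is day 14, so D finishes at 14 + 4 = day 18.

Working backward from the deadline:
B has no dependents, so it just needs to finish by day 41. Starting by 41 − 3 = day 38 achieves that.
Nothing follows G; the deadline of day 41 is its only limit. It must start by 41 − 11 = day 30.
Since G (must start by day 30) depends on it, F must finish by day 30. Backing off its 7-day duration gives a latest start of day 23.
E has to be done before F (must start by day 23, minus 1-day gap → day 22). That means finishing by day 22, i.e. starting by 22 − 2 = day 20.
D has several dependents: B (must start by day 38); E (must start by day 20); G (must start by day 30). The earliest of those limits is day 20, so D must start by 20 − 4 = day 16.
So D can start as early as day 14 and as late as day 16, giving 16 − 14 = 2 days of slack.

2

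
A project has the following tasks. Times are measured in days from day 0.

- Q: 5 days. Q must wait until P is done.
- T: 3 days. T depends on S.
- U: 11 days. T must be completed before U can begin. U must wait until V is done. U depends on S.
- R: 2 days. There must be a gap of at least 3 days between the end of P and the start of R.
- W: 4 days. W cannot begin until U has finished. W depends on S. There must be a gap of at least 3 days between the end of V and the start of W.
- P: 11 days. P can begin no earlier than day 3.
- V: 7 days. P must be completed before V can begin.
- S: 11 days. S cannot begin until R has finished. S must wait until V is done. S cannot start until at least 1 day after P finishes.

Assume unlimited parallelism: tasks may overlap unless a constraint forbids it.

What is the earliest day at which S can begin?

21

After its own release at day 3, P can start at day 3 and finishes at day 14.
V waits on P (finishes day 14), so it starts at day 14 and finishes at 14 + 7 = day 21.
R cannot begin until P (finishes day 14, plus 3-day gap → day 17). It runs from day 17 to 17 + 2 = day 19.
S waits on R (finishes day 19); V (finishes day 21); P (finishes day 14, plus 1-day gap → day 15). The latest of these is day 21, which is the earliest S can start.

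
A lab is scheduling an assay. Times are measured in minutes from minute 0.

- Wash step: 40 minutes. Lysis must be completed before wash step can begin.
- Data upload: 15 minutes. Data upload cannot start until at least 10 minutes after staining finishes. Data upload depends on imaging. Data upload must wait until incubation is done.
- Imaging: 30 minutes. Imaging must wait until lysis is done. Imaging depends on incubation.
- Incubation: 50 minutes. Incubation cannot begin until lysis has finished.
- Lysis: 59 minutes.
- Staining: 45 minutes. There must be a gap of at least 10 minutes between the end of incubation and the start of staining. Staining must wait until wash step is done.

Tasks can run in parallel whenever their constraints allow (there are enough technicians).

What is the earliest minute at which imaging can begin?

Lysis can start immediately at minute 0; it finishes at minute 59.
Incubation waits on lysis (finishes minute 59), so it starts at minute 59 and finishes at 59 + 50 = minute 109.
Imaging waits on lysis (finishes minute 59); incubation (finishes minute 109). The latest of these is minute 109, which is the earliest imaging can start.

109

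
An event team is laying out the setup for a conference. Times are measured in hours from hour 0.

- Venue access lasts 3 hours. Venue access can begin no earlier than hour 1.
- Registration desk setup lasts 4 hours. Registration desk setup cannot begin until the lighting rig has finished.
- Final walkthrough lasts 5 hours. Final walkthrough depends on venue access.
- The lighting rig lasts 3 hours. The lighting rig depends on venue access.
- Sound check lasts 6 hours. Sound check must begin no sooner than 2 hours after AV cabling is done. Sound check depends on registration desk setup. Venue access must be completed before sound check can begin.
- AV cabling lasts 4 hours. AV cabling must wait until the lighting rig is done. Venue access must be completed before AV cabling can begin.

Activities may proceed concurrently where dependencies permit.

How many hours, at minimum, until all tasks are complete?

Venue access cannot begin until its own release at hour 1. It runs from hour 1 to 1 + 3 = hour 4.
Final walkthrough cannot begin until venue access (finishes hour 4). It runs from hour 4 to 4 + 5 = hour 9.
The lighting rig waits on venue access (finishes hour 4), so it starts at hour 4 and finishes at 4 + 3 = hour 7.
Registration desk setup waits on the lighting rig (finishes hour 7), so it starts at hour 7 and finishes at 7 + 4 = hour 11.
AV cabling needs all of the lighting rig (finishes hour 7); venue access (finishes hour 4). That puts its earliest start at hour 7; it finishes at 7 + 4 = hour 11.
Sound check needs all of AV cabling (finishes hour 11, plus 2-hour gap → hour 13); registration desk setup (finishes hour 11); venue access (finishes hour 4). That puts its earliest start at hour 13; it finishes at 13 + 6 = hour 19.
All tasks are finished once the last one completes. Finish times: Venue access at 4, The lighting rig at 7, AV cabling at 11, Registration desk setup at 11, Sound check at 19, Final walkthrough at 9. The latest is hour 19.

19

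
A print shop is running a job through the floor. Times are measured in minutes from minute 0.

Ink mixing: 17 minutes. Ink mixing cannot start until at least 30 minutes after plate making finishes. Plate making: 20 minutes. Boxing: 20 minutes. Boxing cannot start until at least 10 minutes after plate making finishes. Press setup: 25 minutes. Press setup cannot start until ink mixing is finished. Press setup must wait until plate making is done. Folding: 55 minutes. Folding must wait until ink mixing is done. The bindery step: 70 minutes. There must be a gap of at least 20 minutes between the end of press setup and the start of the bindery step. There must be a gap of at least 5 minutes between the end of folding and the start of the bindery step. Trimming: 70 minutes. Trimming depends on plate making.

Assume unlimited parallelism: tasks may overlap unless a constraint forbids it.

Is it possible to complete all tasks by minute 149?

Plate making can start immediately at minute 0; it finishes at minute 20.
Boxing cannot begin until plate making (finishes minute 20, plus 10-minute gap → minute 30). It runs from minute 30 to 30 + 20 = minute 50.
Trimming cannot begin until plate making (finishes minute 20). It runs from minute 20 to 20 + 70 = minute 90.
Ink mixing cannot begin until plate making (finishes minute 20, plus 30-minute gap → minute 50). It runs from minute 50 to 50 + 17 = minute 67.
Folding cannot begin until ink mixing (finishes minute 67). It runs from minute 67 to 67 + 55 = minute 122.
Press setup cannot start until ink mixing (finishes minute 67); plate making (finishes minute 20). The controlling bound is minute 67, so press setup finishes at 67 + 25 = minute 92.
For the bindery step: press setup (finishes minute 92, plus 20-minute gap → minute 112); folding (finishes minute 122, plus 5-minute gap → minute 127). Taking the maximum gives a start of minute 127, and it finishes at 127 + 70 = minute 197.
The earliest everything can be done is minute 197, which is after the deadline of 149, so it is not possible.

No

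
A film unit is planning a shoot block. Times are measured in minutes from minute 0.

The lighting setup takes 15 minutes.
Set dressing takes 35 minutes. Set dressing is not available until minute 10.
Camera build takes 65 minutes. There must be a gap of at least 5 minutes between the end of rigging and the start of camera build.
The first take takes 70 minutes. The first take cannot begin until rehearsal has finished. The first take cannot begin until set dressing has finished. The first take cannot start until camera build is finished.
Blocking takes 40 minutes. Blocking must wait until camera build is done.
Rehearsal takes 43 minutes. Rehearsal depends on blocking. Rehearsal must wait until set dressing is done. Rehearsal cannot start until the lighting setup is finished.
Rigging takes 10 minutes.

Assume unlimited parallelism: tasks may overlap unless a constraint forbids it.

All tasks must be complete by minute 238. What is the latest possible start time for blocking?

85

To finish by minute 238, the first take (duration 70) must start no later than minute 168.
Rehearsal must finish before the first take (must start by minute 168). With a 43-minute duration, rehearsal must start by 168 − 43 = minute 125.
Blocking must finish before rehearsal (must start by minute 125). With a 40-minute duration, blocking must start by 125 − 40 = minute 85.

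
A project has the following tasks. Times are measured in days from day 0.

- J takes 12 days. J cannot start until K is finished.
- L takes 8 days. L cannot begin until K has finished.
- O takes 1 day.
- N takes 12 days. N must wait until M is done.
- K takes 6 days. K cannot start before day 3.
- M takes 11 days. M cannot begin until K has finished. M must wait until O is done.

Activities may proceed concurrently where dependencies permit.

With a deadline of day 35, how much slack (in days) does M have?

O has no prerequisites, so it starts at day 0 and finishes at day 1.
After its own release at day 3, K can start at day 3 and finishes at day 9.
For M: K (finishes day 9); O (finishes day 1). Taking the maximum gives a start of day 9, and it finishes at 9 + 11 = day 20.

Working backward from the deadline:
Nothing follows N; the deadline of day 35 is its only limit. It must start by 35 − 12 = day 23.
M feeds into N (must start by day 23); so M must finish by day 23 and therefore start by day 12.
So M can start as early as day 9 and as late as day 12, giving 12 − 9 = 3 days of slack.

3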